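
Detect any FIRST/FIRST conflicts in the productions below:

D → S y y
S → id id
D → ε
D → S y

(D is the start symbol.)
Yes. D → S y y / D → S y on { 'id' }

A FIRST/FIRST conflict occurs when two productions N → α and N → β for the same non-terminal have FIRST(α) ∩ FIRST(β) ≠ ∅ (with ε ∈ FIRST of a nullable right-hand side, so two nullable alternatives also conflict).

FIRST sets of the non-terminals at (or reachable through a nullable prefix from) the front of some alternative:
  FIRST(S) = { 'id' }

Productions for D:
  D → S y y: FIRST = { 'id' }
  D → ε: FIRST = { ε }
  D → S y: FIRST = { 'id' }
S has only one production, so no FIRST/FIRST conflict is possible there.

Conflict for D: D → S y y and D → S y
  Overlap: { 'id' }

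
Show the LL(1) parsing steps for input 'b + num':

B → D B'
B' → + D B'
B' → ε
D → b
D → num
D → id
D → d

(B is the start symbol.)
LL(1) parsing maintains a stack (initially the start symbol over $) and the input. At each step: if the stack top is a terminal, match it against the current input token; if it is a non-terminal N, replace it with the RHS of M[N, lookahead] (the unique production whose predict set contains the lookahead).

Stack is shown with the top on the left.

Stack     Input      Action
---------------------------
B $       b + num $  output B → D B'
D B' $    b + num $  output D → b
b B' $    b + num $  match 'b'
B' $      + num $    output B' → + D B'
+ D B' $  + num $    match '+'
D B' $    num $      output D → num
num B' $  num $      match 'num'
B' $      $          output B' → ε
$         $          accept

The string is accepted.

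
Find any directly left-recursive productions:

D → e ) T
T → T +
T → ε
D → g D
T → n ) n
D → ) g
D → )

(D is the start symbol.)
Direct left recursion occurs when N → N α for some non-terminal N (the right-hand side begins with the left-hand side itself).

D → e ) T: starts with e
T → T +: LEFT RECURSIVE (starts with T)
T → ε: starts with ε
D → g D: starts with g
T → n ) n: starts with n
D → ) g: starts with ')'
D → ): starts with ')'

The grammar has direct left recursion on: T.

Answer: Yes, T is left-recursive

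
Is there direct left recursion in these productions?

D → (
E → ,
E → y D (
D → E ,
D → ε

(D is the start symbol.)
Direct left recursion occurs when N → N α for some non-terminal N (the right-hand side begins with the left-hand side itself).

D → (: starts with '('
E → ,: starts with ','
E → y D (: starts with y
D → E ,: starts with E
D → ε: starts with ε

No direct left recursion found.

Answer: No direct left recursion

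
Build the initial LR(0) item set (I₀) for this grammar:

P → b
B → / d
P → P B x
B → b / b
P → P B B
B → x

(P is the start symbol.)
{ [P → . P B B], [P → . P B x], [P → . b], [P' → . P] }

First, augment the grammar with P' → P
I₀ = CLOSURE({ [P' → . P] }):
  [P' → . P] has the dot before P: add [P → . b], [P → . P B x], [P → . P B B]
No further items can be added.

I₀ = { [P → . P B B], [P → . P B x], [P → . b], [P' → . P] }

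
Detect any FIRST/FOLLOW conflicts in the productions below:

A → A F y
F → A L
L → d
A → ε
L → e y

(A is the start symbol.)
Nullable non-terminals: A.
FIRST sets used below: FIRST(A) = { 'd', 'e', ε }, FIRST(F) = { 'd', 'e' }

A: nullable alternative(s) A → ε; FOLLOW(A) = { $, 'd', 'e' }
  A → A F y: FIRST \ {ε} = { 'd', 'e' } — overlaps FOLLOW(A) on { 'd', 'e' }: CONFLICT
  A → ε: FIRST \ {ε} = { } — this is the only nullable alternative, skip

F, L have no nullable alternative, so no FIRST/FOLLOW check is needed there.

So the grammar has 1 FIRST/FOLLOW conflict (marked CONFLICT above).

Answer: Yes. A → A F y with FOLLOW(A) on { 'd', 'e' }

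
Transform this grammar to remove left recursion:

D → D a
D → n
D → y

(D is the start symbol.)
D → n D'
D → y D'
D' → a D'
D' → ε

D is directly left-recursive. The standard transformation for
  A → A α₁ | ... | A α_m | β₁ | ... | β_n
is
  A  → β₁ A' | ... | β_n A'
  A' → α₁ A' | ... | α_m A' | ε

D → n becomes D → n D'
D → y becomes D → y D'
D → D a becomes D' → a D'
Add D' → ε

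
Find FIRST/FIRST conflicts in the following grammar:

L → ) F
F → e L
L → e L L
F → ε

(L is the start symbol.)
No FIRST/FIRST conflicts.

A FIRST/FIRST conflict occurs when two productions N → α and N → β for the same non-terminal have FIRST(α) ∩ FIRST(β) ≠ ∅ (with ε ∈ FIRST of a nullable right-hand side, so two nullable alternatives also conflict).

Productions for L:
  L → ) F: FIRST = { ')' }
  L → e L L: FIRST = { 'e' }
Productions for F:
  F → e L: FIRST = { 'e' }
  F → ε: FIRST = { ε }

All alternatives of each non-terminal have pairwise disjoint FIRST sets.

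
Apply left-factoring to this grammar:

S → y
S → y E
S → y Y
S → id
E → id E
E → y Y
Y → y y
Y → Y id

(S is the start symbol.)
Left-factoring transforms A → αβ₁ | αβ₂ into A → αA' and A' → β₁ | β₂
(α is the longest common prefix among the alternatives). Repeat until
no nonterminal has two alternatives with a common prefix.

Round 1: S has alternatives sharing prefix 'y'. Introduce S': S → y S'
  Add: S' → ε
  Add: S' → E
  Add: S' → Y

No remaining common prefixes — done.

Resulting grammar:
S → y S'
S' → ε
S' → E
S' → Y
S → id
E → id E
E → y Y
Y → y y
Y → Y id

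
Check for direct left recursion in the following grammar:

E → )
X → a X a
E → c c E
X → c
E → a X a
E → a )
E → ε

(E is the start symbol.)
Direct left recursion occurs when N → N α for some non-terminal N (the right-hand side begins with the left-hand side itself).

E → ): starts with ')'
X → a X a: starts with a
E → c c E: starts with c
X → c: starts with c
E → a X a: starts with a
E → a ): starts with a
E → ε: starts with ε

No direct left recursion found.

Answer: No direct left recursion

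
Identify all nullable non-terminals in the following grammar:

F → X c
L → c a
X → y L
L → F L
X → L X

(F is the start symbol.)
There are no ε-productions, so no non-terminal can derive ε.
No non-terminals are nullable.

Answer: None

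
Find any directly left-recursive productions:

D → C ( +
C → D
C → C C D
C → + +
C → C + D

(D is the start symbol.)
Yes, C is left-recursive

Direct left recursion occurs when N → N α for some non-terminal N (the right-hand side begins with the left-hand side itself).

D → C ( +: starts with C
C → D: starts with D
C → C C D: LEFT RECURSIVE (starts with C)
C → + +: starts with '+'
C → C + D: LEFT RECURSIVE (starts with C)

The grammar has direct left recursion on: C.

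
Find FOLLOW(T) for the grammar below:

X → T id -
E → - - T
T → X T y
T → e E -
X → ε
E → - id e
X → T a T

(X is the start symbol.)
In X → T id -: T is followed by id '-', add FIRST(id '-') \ {ε} = { 'id' }
In E → - - T: T is at the end, add FOLLOW(E)
In T → X T y: T is followed by y, add FIRST(y) \ {ε} = { 'y' }
In X → T a T: T is followed by a T, add FIRST(a T) \ {ε} = { 'a' }
In X → T a T: T is at the end, add FOLLOW(X)

The FOLLOW sets referred to above (computed the same way, to a fixed point):
  FOLLOW(E) = { '-' }
  FOLLOW(X) = { $, 'e' }

Taking the union: FOLLOW(T) = { $, '-', 'a', 'e', 'id', 'y' }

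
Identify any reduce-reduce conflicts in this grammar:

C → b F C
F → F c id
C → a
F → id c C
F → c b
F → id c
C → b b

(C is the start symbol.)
A reduce-reduce conflict occurs when an LR(0) state has two complete items [A → α .] and [B → β .] — both call for a reduction, and with no lookahead the parser cannot choose between them.

Augment with C' → C and build the canonical LR(0) collection (I0 = CLOSURE({[C' → . C]}), then GOTO on every symbol after a dot until no new states appear). It has 14 states:
  I0: { [C → . a], [C → . b F C], [C → . b b], [C' → . C] }  — shift
  I1: { [C' → C .] }  — accept
  I2: { [C → a .] }  — reduce
  I3: { [C → b . F C], [C → b . b], [F → . F c id], [F → . c b], [F → . id c C], [F → . id c] }  — shift
  I4: { [C → . a], [C → . b F C], [C → . b b], [C → b F . C], [F → F . c id] }  — shift
  I5: { [C → b b .] }  — reduce
  I6: { [F → c . b] }  — shift
  I7: { [F → id . c C], [F → id . c] }  — shift
  I8: { [C → . a], [C → . b F C], [C → . b b], [F → id c . C], [F → id c .] }  — shift, reduce
  I9: { [F → id c C .] }  — reduce
  I10: { [F → c b .] }  — reduce
  I11: { [C → b F C .] }  — reduce
  I12: { [F → F c . id] }  — shift
  I13: { [F → F c id .] }  — reduce

No state contains more than one complete item.

Answer: No reduce-reduce conflicts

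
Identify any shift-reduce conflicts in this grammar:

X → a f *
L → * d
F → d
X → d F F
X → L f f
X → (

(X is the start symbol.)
Augment with X' → X and build the canonical LR(0) collection (I0 = CLOSURE({[X' → . X]}), then GOTO on every symbol after a dot until no new states appear). It has 15 states:
  I0: { [L → . * d], [X → . (], [X → . L f f], [X → . a f *], [X → . d F F], [X' → . X] }  — shift
  I1: { [X → ( .] }  — reduce
  I2: { [L → * . d] }  — shift
  I3: { [X → L . f f] }  — shift
  I4: { [X' → X .] }  — accept
  I5: { [X → a . f *] }  — shift
  I6: { [F → . d], [X → d . F F] }  — shift
  I7: { [F → . d], [X → d F . F] }  — shift
  I8: { [F → d .] }  — reduce
  I9: { [X → d F F .] }  — reduce
  I10: { [X → a f . *] }  — shift
  I11: { [X → a f * .] }  — reduce
  I12: { [X → L f . f] }  — shift
  I13: { [X → L f f .] }  — reduce
  I14: { [L → * d .] }  — reduce

No state contains both a complete item and a shift item.

Answer: No shift-reduce conflicts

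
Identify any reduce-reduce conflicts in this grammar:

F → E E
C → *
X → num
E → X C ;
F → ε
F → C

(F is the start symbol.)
No reduce-reduce conflicts

A reduce-reduce conflict occurs when an LR(0) state has two complete items [A → α .] and [B → β .] — both call for a reduction, and with no lookahead the parser cannot choose between them.

Augment with F' → F and build the canonical LR(0) collection (I0 = CLOSURE({[F' → . F]}), then GOTO on every symbol after a dot until no new states appear). It has 10 states:
  I0: { [C → . *], [E → . X C ;], [F → . C], [F → . E E], [F → .], [F' → . F], [X → . num] }  — shift, reduce
  I1: { [C → * .] }  — reduce
  I2: { [F → C .] }  — reduce
  I3: { [E → . X C ;], [F → E . E], [X → . num] }  — shift
  I4: { [F' → F .] }  — accept
  I5: { [C → . *], [E → X . C ;] }  — shift
  I6: { [X → num .] }  — reduce
  I7: { [E → X C . ;] }  — shift
  I8: { [E → X C ; .] }  — reduce
  I9: { [F → E E .] }  — reduce

No state contains more than one complete item.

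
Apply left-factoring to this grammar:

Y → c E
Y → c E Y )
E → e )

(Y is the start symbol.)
Y → c E Y'
Y' → ε
Y' → Y )
E → e )

Left-factoring transforms A → αβ₁ | αβ₂ into A → αA' and A' → β₁ | β₂
(α is the longest common prefix among the alternatives). Repeat until
no nonterminal has two alternatives with a common prefix.

Round 1: Y has alternatives sharing prefix 'c E'. Introduce Y': Y → c E Y'
  Add: Y' → ε
  Add: Y' → Y )

No remaining common prefixes — done.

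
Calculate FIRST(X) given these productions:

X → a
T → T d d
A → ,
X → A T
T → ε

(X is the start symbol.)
{ ',', 'a' }

To compute FIRST(X), examine every production with X on the left-hand side, reading each right-hand side left to right until a non-nullable symbol is reached.

FIRST sets of the other non-terminals involved (by the same procedure, iterated to a fixed point):
  FIRST(A) = { ',' }

From X → a:
  - a is a terminal: add 'a' and stop
From X → A T:
  - A is a non-terminal: add FIRST(A) \ {ε} = { ',' }
    A is not nullable, so stop

Collecting: FIRST(X) = { ',', 'a' }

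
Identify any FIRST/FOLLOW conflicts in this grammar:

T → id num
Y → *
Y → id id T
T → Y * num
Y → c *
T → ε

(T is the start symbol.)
Yes. T → Y '*' num with FOLLOW(T) on { '*' }

A FIRST/FOLLOW conflict occurs when a non-terminal N has a nullable alternative N → β (β ⇒* ε) and another alternative N → α with FIRST(α) ∩ FOLLOW(N) ≠ ∅: on such a lookahead the parser cannot decide between expanding α and letting N vanish via β.

Nullable non-terminals: T.
FIRST sets used below: FIRST(Y) = { '*', 'c', 'id' }

T: nullable alternative(s) T → ε; FOLLOW(T) = { $, '*' }
  T → id num: FIRST \ {ε} = { 'id' } — disjoint from FOLLOW(T)
  T → Y * num: FIRST \ {ε} = { '*', 'c', 'id' } — overlaps FOLLOW(T) on { '*' }: CONFLICT
  T → ε: FIRST \ {ε} = { } — this is the only nullable alternative, skip

Y has no nullable alternative, so no FIRST/FOLLOW check is needed there.

So the grammar has 1 FIRST/FOLLOW conflict (marked CONFLICT above).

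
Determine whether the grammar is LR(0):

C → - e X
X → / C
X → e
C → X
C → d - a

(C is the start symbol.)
A grammar is LR(0) if no state in the canonical LR(0) collection has:
  - both a shift item (dot before a terminal) and a complete item (shift-reduce conflict), or
  - two or more complete items (reduce-reduce conflict; the accept item [C' → C .] counts as a complete item here).

Augment with C' → C and build the canonical LR(0) collection (I0 = CLOSURE({[C' → . C]}), then GOTO on every symbol after a dot until no new states appear). It has 12 states:
  I0: { [C → . - e X], [C → . X], [C → . d - a], [C' → . C], [X → . / C], [X → . e] }  — shift
  I1: { [C → - . e X] }  — shift
  I2: { [C → . - e X], [C → . X], [C → . d - a], [X → . / C], [X → . e], [X → / . C] }  — shift
  I3: { [C' → C .] }  — accept
  I4: { [C → X .] }  — reduce
  I5: { [C → d . - a] }  — shift
  I6: { [X → e .] }  — reduce
  I7: { [C → d - . a] }  — shift
  I8: { [C → d - a .] }  — reduce
  I9: { [X → / C .] }  — reduce
  I10: { [C → - e . X], [X → . / C], [X → . e] }  — shift
  I11: { [C → - e X .] }  — reduce

Every state is either a pure shift/goto state or contains exactly one complete item and nothing to shift — no conflicts. The grammar is LR(0).

Answer: Yes, the grammar is LR(0)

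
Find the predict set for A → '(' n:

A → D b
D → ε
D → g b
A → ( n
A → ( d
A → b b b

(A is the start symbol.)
{ '(' }

PREDICT(A → '(' n) = (FIRST(RHS) \ {ε}) ∪ (FOLLOW(A) if ε ∈ FIRST(RHS), i.e. RHS ⇒* ε)
FIRST('(' n) = { '(' }
ε ∉ FIRST('(' n), so FOLLOW(A) is not added.
PREDICT(A → '(' n) = { '(' }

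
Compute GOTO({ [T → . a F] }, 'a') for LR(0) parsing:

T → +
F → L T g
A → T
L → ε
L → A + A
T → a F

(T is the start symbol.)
{ [A → . T], [F → . L T g], [L → . A + A], [L → .], [T → . +], [T → . a F], [T → a . F] }

GOTO(I, 'a') = CLOSURE({ [A → αX.β] : [A → α.Xβ] ∈ I, X = 'a' })

Items with dot before 'a', with the dot advanced:
  [T → . a F] → [T → a . F]
Closure of the advanced items:
  [T → a . F] has the dot before F: add [F → . L T g]
  [F → . L T g] has the dot before L: add [L → .], [L → . A + A]
  [L → . A + A] has the dot before A: add [A → . T]
  [A → . T] has the dot before T: add [T → . +], [T → . a F]

GOTO = { [A → . T], [F → . L T g], [L → . A + A], [L → .], [T → . +], [T → . a F], [T → a . F] }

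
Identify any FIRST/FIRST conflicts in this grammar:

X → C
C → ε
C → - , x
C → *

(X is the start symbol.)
No FIRST/FIRST conflicts.

Productions for C:
  C → ε: FIRST = { ε }
  C → - , x: FIRST = { '-' }
  C → *: FIRST = { '*' }
X has only one production, so no FIRST/FIRST conflict is possible there.

All alternatives of each non-terminal have pairwise disjoint FIRST sets.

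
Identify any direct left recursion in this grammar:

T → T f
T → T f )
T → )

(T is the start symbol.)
Yes, T is left-recursive

Direct left recursion occurs when N → N α for some non-terminal N (the right-hand side begins with the left-hand side itself).

T → T f: LEFT RECURSIVE (starts with T)
T → T f ): LEFT RECURSIVE (starts with T)
T → ): starts with ')'

The grammar has direct left recursion on: T.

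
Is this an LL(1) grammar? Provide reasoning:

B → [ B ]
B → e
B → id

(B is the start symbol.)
Yes, the grammar is LL(1).

For B:
  PREDICT(B → '[' B ']') = { '[' }
  PREDICT(B → e) = { 'e' }
  PREDICT(B → id) = { 'id' }

All predict sets are disjoint. The grammar IS LL(1).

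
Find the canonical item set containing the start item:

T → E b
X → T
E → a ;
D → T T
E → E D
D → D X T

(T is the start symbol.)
First, augment the grammar with T' → T
I₀ = CLOSURE({ [T' → . T] }):
  [T' → . T] has the dot before T: add [T → . E b]
  [T → . E b] has the dot before E: add [E → . a ;], [E → . E D]
No further items can be added.

I₀ = { [E → . E D], [E → . a ;], [T → . E b], [T' → . T] }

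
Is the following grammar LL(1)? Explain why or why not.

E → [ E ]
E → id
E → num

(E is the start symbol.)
For E:
  PREDICT(E → '[' E ']') = { '[' }
  PREDICT(E → id) = { 'id' }
  PREDICT(E → num) = { 'num' }

All predict sets are disjoint. The grammar IS LL(1).

Answer: Yes, the grammar is LL(1).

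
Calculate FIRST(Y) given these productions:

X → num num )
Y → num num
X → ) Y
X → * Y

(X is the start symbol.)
{ 'num' }

To compute FIRST(Y), examine every production with Y on the left-hand side, reading each right-hand side left to right until a non-nullable symbol is reached.

From Y → num num:
  - num is a terminal: add 'num' and stop

Collecting: FIRST(Y) = { 'num' }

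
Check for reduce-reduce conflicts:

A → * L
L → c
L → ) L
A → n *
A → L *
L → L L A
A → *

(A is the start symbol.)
A reduce-reduce conflict occurs when an LR(0) state has two complete items [A → α .] and [B → β .] — both call for a reduction, and with no lookahead the parser cannot choose between them.

Augment with A' → A and build the canonical LR(0) collection (I0 = CLOSURE({[A' → . A]}), then GOTO on every symbol after a dot until no new states appear). It has 15 states:
  I0: { [A → . * L], [A → . *], [A → . L *], [A → . n *], [A' → . A], [L → . ) L], [L → . L L A], [L → . c] }  — shift
  I1: { [L → ) . L], [L → . ) L], [L → . L L A], [L → . c] }  — shift
  I2: { [A → * . L], [A → * .], [L → . ) L], [L → . L L A], [L → . c] }  — shift, reduce
  I3: { [A' → A .] }  — accept
  I4: { [A → L . *], [L → . ) L], [L → . L L A], [L → . c], [L → L . L A] }  — shift
  I5: { [L → c .] }  — reduce
  I6: { [A → n . *] }  — shift
  I7: { [A → n * .] }  — reduce
  I8: { [A → L * .] }  — reduce
  I9: { [A → . * L], [A → . *], [A → . L *], [A → . n *], [L → . ) L], [L → . L L A], [L → . c], [L → L . L A], [L → L L . A] }  — shift
  I10: { [L → L L A .] }  — reduce
  I11: { [A → . * L], [A → . *], [A → . L *], [A → . n *], [A → L . *], [L → . ) L], [L → . L L A], [L → . c], [L → L . L A], [L → L L . A] }  — shift
  I12: { [A → * . L], [A → * .], [A → L * .], [L → . ) L], [L → . L L A], [L → . c] }  — shift, 2 reduces
  I13: { [A → * L .], [L → . ) L], [L → . L L A], [L → . c], [L → L . L A] }  — shift, reduce
  I14: { [L → ) L .], [L → . ) L], [L → . L L A], [L → . c], [L → L . L A] }  — shift, reduce

I12 contains complete items [A → * .], [A → L * .] — reduce-reduce conflict.

Answer: Yes — I12: [A → * .] vs [A → L * .]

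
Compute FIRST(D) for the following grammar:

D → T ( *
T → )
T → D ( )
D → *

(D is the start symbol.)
To compute FIRST(D), examine every production with D on the left-hand side, reading each right-hand side left to right until a non-nullable symbol is reached.

FIRST sets of the other non-terminals involved (by the same procedure, iterated to a fixed point):
  FIRST(T) = { ')', '*' }

From D → T ( *:
  - T is a non-terminal: add FIRST(T) \ {ε} = { ')', '*' }
    T is not nullable, so stop
From D → *:
  - '*' is a terminal: add '*' and stop

Collecting: FIRST(D) = { ')', '*' }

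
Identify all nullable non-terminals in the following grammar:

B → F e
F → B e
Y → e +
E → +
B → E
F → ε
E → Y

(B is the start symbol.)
{ 'F' }

A non-terminal is nullable if it can derive ε (the empty string): either it has an ε-production, or it has a production whose right-hand side consists entirely of nullable non-terminals.

ε-productions: F → ε
So F is immediately nullable.
No further non-terminal can be added: every production for the remaining non-terminals contains a terminal or a non-nullable non-terminal.
Nullable = { 'F' }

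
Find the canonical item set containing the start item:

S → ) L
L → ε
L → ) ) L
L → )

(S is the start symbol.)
{ [S → . ) L], [S' → . S] }

First, augment the grammar with S' → S
I₀ = CLOSURE({ [S' → . S] }):
  [S' → . S] has the dot before S: add [S → . ) L]
No further items can be added.

I₀ = { [S → . ) L], [S' → . S] }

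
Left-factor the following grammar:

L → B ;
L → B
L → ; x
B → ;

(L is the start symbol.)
Left-factoring transforms A → αβ₁ | αβ₂ into A → αA' and A' → β₁ | β₂
(α is the longest common prefix among the alternatives). Repeat until
no nonterminal has two alternatives with a common prefix.

Round 1: L has alternatives sharing prefix 'B'. Introduce L': L → B L'
  Add: L' → ;
  Add: L' → ε

No remaining common prefixes — done.

Resulting grammar:
L → B L'
L' → ;
L' → ε
L → ; x
B → ;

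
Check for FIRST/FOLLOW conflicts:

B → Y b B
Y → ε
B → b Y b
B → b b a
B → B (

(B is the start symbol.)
No FIRST/FOLLOW conflicts.

Nullable non-terminals: Y.
Y has a nullable alternative but only one production, so nothing to check.

B has no nullable alternative, so no FIRST/FOLLOW check is needed there.

No FIRST/FOLLOW conflicts found.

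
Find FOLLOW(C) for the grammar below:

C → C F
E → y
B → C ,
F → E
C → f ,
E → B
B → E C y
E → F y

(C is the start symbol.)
{ $, ',', 'f', 'y' }

To compute FOLLOW(C), find every occurrence of C on a right-hand side N → α C β: add FIRST(β) \ {ε}, and if β is empty or nullable also add FOLLOW(N). Iterate to a fixed point.

C is the start symbol, so $ ∈ FOLLOW(C).
In C → C F: C is followed by F, add FIRST(F) \ {ε} = { 'f', 'y' }
In B → C ,: C is followed by ',', add FIRST(',') \ {ε} = { ',' }
In B → E C y: C is followed by y, add FIRST(y) \ {ε} = { 'y' }

Taking the union: FOLLOW(C) = { $, ',', 'f', 'y' }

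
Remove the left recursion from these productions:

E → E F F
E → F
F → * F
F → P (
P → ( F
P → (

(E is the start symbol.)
E is directly left-recursive. The standard transformation for
  A → A α₁ | ... | A α_m | β₁ | ... | β_n
is
  A  → β₁ A' | ... | β_n A'
  A' → α₁ A' | ... | α_m A' | ε

E → F becomes E → F E'
E → E F F becomes E' → F F E'
Add E' → ε

Productions for other non-terminals are unchanged:
  F → * F
  F → P (
  P → ( F
  P → (

Resulting grammar:
E → F E'
E' → F F E'
E' → ε
F → * F
F → P (
P → ( F
P → (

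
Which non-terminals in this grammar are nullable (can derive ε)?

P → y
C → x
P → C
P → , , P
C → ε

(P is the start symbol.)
{ 'C', 'P' }

A non-terminal is nullable if it can derive ε (the empty string): either it has an ε-production, or it has a production whose right-hand side consists entirely of nullable non-terminals.

ε-productions: C → ε
So C is immediately nullable.
P → C: every symbol on the right is nullable, so P is nullable too.
Every non-terminal is now nullable.
Nullable = { 'C', 'P' }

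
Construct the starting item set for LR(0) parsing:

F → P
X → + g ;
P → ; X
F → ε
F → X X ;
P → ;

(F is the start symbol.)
{ [F → . P], [F → . X X ;], [F → .], [F' → . F], [P → . ; X], [P → . ;], [X → . + g ;] }

First, augment the grammar with F' → F
I₀ = CLOSURE({ [F' → . F] }):
  [F' → . F] has the dot before F: add [F → . P], [F → .], [F → . X X ;]
  [F → . P] has the dot before P: add [P → . ; X], [P → . ;]
  [F → . X X ;] has the dot before X: add [X → . + g ;]
No further items can be added.

I₀ = { [F → . P], [F → . X X ;], [F → .], [F' → . F], [P → . ; X], [P → . ;], [X → . + g ;] }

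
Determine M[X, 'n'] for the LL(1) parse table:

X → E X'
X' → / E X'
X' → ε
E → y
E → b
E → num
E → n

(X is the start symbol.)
X → E X'

To find M[X, 'n'], we find productions for X where 'n' is in the predict set (PREDICT(N → α) = (FIRST(α) \ {ε}) ∪ (FOLLOW(N) if α ⇒* ε)).

Relevant sets:
  FIRST(E) = { 'b', 'n', 'num', 'y' }

X → E X': PREDICT = { 'b', 'n', 'num', 'y' }
  'n' is in predict set, so this production goes in M[X, 'n']

M[X, 'n'] = X → E X'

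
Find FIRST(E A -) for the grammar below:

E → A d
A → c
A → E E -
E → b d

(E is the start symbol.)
FIRST sets of the non-terminals involved (from the grammar, by fixed-point iteration):
  FIRST(E) = { 'b', 'c' }

To compute FIRST(E A -), process the symbols left to right:
Symbol E is a non-terminal. Add FIRST(E) \ {ε} = { 'b', 'c' }
E is not nullable (ε ∉ FIRST(E)), so stop here.
FIRST(E A -) = { 'b', 'c' }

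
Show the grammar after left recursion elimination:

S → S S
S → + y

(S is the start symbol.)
S is directly left-recursive. The standard transformation for
  A → A α₁ | ... | A α_m | β₁ | ... | β_n
is
  A  → β₁ A' | ... | β_n A'
  A' → α₁ A' | ... | α_m A' | ε

S → + y becomes S → + y S'
S → S S becomes S' → S S'
Add S' → ε

Resulting grammar:
S → + y S'
S' → S S'
S' → ε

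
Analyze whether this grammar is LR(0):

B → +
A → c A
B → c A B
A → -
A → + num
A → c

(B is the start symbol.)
No. Shift-reduce conflict between [A → c .] and [A → . + num]

Augment with B' → B and build the canonical LR(0) collection (I0 = CLOSURE({[B' → . B]}), then GOTO on every symbol after a dot until no new states appear). It has 11 states:
  I0: { [B → . +], [B → . c A B], [B' → . B] }  — shift
  I1: { [B → + .] }  — reduce
  I2: { [B' → B .] }  — accept
  I3: { [A → . + num], [A → . -], [A → . c A], [A → . c], [B → c . A B] }  — shift
  I4: { [A → + . num] }  — shift
  I5: { [A → - .] }  — reduce
  I6: { [B → . +], [B → . c A B], [B → c A . B] }  — shift
  I7: { [A → . + num], [A → . -], [A → . c A], [A → . c], [A → c . A], [A → c .] }  — shift, reduce
  I8: { [A → c A .] }  — reduce
  I9: { [B → c A B .] }  — reduce
  I10: { [A → + num .] }  — reduce

Conflict in state I7:
  Shift-reduce conflict between [A → c .] and [A → . + num]
So the grammar is NOT LR(0).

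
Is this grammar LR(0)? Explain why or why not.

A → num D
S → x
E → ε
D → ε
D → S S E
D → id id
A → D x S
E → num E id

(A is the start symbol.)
No. Shift-reduce conflict between [D → .] and [A → . num D]

Augment with A' → A and build the canonical LR(0) collection (I0 = CLOSURE({[A' → . A]}), then GOTO on every symbol after a dot until no new states appear). It has 16 states:
  I0: { [A → . D x S], [A → . num D], [A' → . A], [D → . S S E], [D → . id id], [D → .], [S → . x] }  — shift, reduce
  I1: { [A' → A .] }  — accept
  I2: { [A → D . x S] }  — shift
  I3: { [D → S . S E], [S → . x] }  — shift
  I4: { [D → id . id] }  — shift
  I5: { [A → num . D], [D → . S S E], [D → . id id], [D → .], [S → . x] }  — shift, reduce
  I6: { [S → x .] }  — reduce
  I7: { [A → num D .] }  — reduce
  I8: { [D → id id .] }  — reduce
  I9: { [D → S S . E], [E → . num E id], [E → .] }  — shift, reduce
  I10: { [D → S S E .] }  — reduce
  I11: { [E → . num E id], [E → .], [E → num . E id] }  — shift, reduce
  I12: { [E → num E . id] }  — shift
  I13: { [E → num E id .] }  — reduce
  I14: { [A → D x . S], [S → . x] }  — shift
  I15: { [A → D x S .] }  — reduce

Conflict in state I0:
  Shift-reduce conflict between [D → .] and [A → . num D]
So the grammar is NOT LR(0).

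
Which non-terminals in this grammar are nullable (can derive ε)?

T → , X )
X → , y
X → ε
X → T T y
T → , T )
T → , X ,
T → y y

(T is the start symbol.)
A non-terminal is nullable if it can derive ε (the empty string): either it has an ε-production, or it has a production whose right-hand side consists entirely of nullable non-terminals.

ε-productions: X → ε
So X is immediately nullable.
No further non-terminal can be added: every production for the remaining non-terminals contains a terminal or a non-nullable non-terminal.
Nullable = { 'X' }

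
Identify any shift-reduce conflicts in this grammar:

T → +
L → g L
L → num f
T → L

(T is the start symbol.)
Augment with T' → T and build the canonical LR(0) collection (I0 = CLOSURE({[T' → . T]}), then GOTO on every symbol after a dot until no new states appear). It has 8 states:
  I0: { [L → . g L], [L → . num f], [T → . +], [T → . L], [T' → . T] }  — shift
  I1: { [T → + .] }  — reduce
  I2: { [T → L .] }  — reduce
  I3: { [T' → T .] }  — accept
  I4: { [L → . g L], [L → . num f], [L → g . L] }  — shift
  I5: { [L → num . f] }  — shift
  I6: { [L → num f .] }  — reduce
  I7: { [L → g L .] }  — reduce

No state contains both a complete item and a shift item.

Answer: No shift-reduce conflicts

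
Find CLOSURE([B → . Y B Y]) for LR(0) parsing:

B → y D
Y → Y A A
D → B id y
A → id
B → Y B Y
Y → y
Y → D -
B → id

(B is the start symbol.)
{ [B → . Y B Y], [B → . id], [B → . y D], [D → . B id y], [Y → . D -], [Y → . Y A A], [Y → . y] }

To compute CLOSURE, for each item [A → α.Bβ] where B is a non-terminal, add [B → .γ] for all productions B → γ; repeat for the newly added items until nothing changes.

Start with: [B → . Y B Y]
  [B → . Y B Y] has the dot before Y: add [Y → . Y A A], [Y → . y], [Y → . D -]
  [Y → . D -] has the dot before D: add [D → . B id y]
  [D → . B id y] has the dot before B: add [B → . y D], [B → . id]
No further items can be added.

CLOSURE = { [B → . Y B Y], [B → . id], [B → . y D], [D → . B id y], [Y → . D -], [Y → . Y A A], [Y → . y] }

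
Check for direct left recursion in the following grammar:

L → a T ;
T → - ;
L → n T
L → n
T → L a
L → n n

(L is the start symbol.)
Direct left recursion occurs when N → N α for some non-terminal N (the right-hand side begins with the left-hand side itself).

L → a T ;: starts with a
T → - ;: starts with '-'
L → n T: starts with n
L → n: starts with n
T → L a: starts with L
L → n n: starts with n

No direct left recursion found.

Answer: No direct left recursion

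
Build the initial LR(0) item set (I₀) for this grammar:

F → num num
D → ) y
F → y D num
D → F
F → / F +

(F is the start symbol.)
{ [F → . / F +], [F → . num num], [F → . y D num], [F' → . F] }

First, augment the grammar with F' → F
I₀ = CLOSURE({ [F' → . F] }):
  [F' → . F] has the dot before F: add [F → . num num], [F → . y D num], [F → . / F +]
No further items can be added.

I₀ = { [F → . / F +], [F → . num num], [F → . y D num], [F' → . F] }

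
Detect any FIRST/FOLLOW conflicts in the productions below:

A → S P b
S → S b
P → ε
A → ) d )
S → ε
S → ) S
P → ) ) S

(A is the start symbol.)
Nullable non-terminals: P, S.
FIRST sets used below: FIRST(S) = { ')', 'b', ε }

P: nullable alternative(s) P → ε; FOLLOW(P) = { 'b' }
  P → ε: FIRST \ {ε} = { } — this is the only nullable alternative, skip
  P → ) ) S: FIRST \ {ε} = { ')' } — disjoint from FOLLOW(P)

S: nullable alternative(s) S → ε; FOLLOW(S) = { ')', 'b' }
  S → S b: FIRST \ {ε} = { ')', 'b' } — overlaps FOLLOW(S) on { ')', 'b' }: CONFLICT
  S → ε: FIRST \ {ε} = { } — this is the only nullable alternative, skip
  S → ) S: FIRST \ {ε} = { ')' } — overlaps FOLLOW(S) on { ')' }: CONFLICT

A has no nullable alternative, so no FIRST/FOLLOW check is needed there.

So the grammar has 2 FIRST/FOLLOW conflicts (marked CONFLICT above).

Answer: Yes. S → S b with FOLLOW(S) on { ')', 'b' }; S → ')' S with FOLLOW(S) on { ')' }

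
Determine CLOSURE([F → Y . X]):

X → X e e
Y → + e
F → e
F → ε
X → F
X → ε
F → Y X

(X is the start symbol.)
{ [F → . Y X], [F → . e], [F → .], [F → Y . X], [X → . F], [X → . X e e], [X → .], [Y → . + e] }

To compute CLOSURE, for each item [A → α.Bβ] where B is a non-terminal, add [B → .γ] for all productions B → γ; repeat for the newly added items until nothing changes.

Start with: [F → Y . X]
  [F → Y . X] has the dot before X: add [X → . X e e], [X → . F], [X → .]
  [X → . F] has the dot before F: add [F → . e], [F → .], [F → . Y X]
  [F → . Y X] has the dot before Y: add [Y → . + e]
No further items can be added.

CLOSURE = { [F → . Y X], [F → . e], [F → .], [F → Y . X], [X → . F], [X → . X e e], [X → .], [Y → . + e] }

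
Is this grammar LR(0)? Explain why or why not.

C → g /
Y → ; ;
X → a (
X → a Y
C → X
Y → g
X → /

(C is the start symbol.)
Yes, the grammar is LR(0)

Augment with C' → C and build the canonical LR(0) collection (I0 = CLOSURE({[C' → . C]}), then GOTO on every symbol after a dot until no new states appear). It has 12 states:
  I0: { [C → . X], [C → . g /], [C' → . C], [X → . /], [X → . a (], [X → . a Y] }  — shift
  I1: { [X → / .] }  — reduce
  I2: { [C' → C .] }  — accept
  I3: { [C → X .] }  — reduce
  I4: { [X → a . (], [X → a . Y], [Y → . ; ;], [Y → . g] }  — shift
  I5: { [C → g . /] }  — shift
  I6: { [C → g / .] }  — reduce
  I7: { [X → a ( .] }  — reduce
  I8: { [Y → ; . ;] }  — shift
  I9: { [X → a Y .] }  — reduce
  I10: { [Y → g .] }  — reduce
  I11: { [Y → ; ; .] }  — reduce

Every state is either a pure shift/goto state or contains exactly one complete item and nothing to shift — no conflicts. The grammar is LR(0).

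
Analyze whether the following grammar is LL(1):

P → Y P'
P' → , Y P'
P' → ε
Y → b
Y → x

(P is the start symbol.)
A grammar is LL(1) if for each non-terminal N with multiple productions, the predict sets of those productions are pairwise disjoint, where PREDICT(N → α) = (FIRST(α) \ {ε}) ∪ (FOLLOW(N) if α ⇒* ε).

Relevant sets:
  FOLLOW(P') = { $ }

For P':
  PREDICT(P' → ',' Y P') = { ',' }
  PREDICT(P' → ε) = { $ }
For Y:
  PREDICT(Y → b) = { 'b' }
  PREDICT(Y → x) = { 'x' }
P has a single production, so nothing to check there.

All predict sets are disjoint. The grammar IS LL(1).

Answer: Yes, the grammar is LL(1).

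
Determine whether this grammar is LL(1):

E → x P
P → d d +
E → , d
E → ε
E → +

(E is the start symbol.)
Yes, the grammar is LL(1).

Relevant sets:
  FOLLOW(E) = { $ }

For E:
  PREDICT(E → x P) = { 'x' }
  PREDICT(E → ',' d) = { ',' }
  PREDICT(E → ε) = { $ }
  PREDICT(E → '+') = { '+' }
P has a single production, so nothing to check there.

All predict sets are disjoint. The grammar IS LL(1).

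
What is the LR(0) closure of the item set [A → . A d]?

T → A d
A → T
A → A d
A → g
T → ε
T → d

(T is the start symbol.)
{ [A → . A d], [A → . T], [A → . g], [T → . A d], [T → . d], [T → .] }

Start with: [A → . A d]
  [A → . A d] has the dot before A: add [A → . T], [A → . g]
  [A → . T] has the dot before T: add [T → . A d], [T → .], [T → . d]
No further items can be added.

CLOSURE = { [A → . A d], [A → . T], [A → . g], [T → . A d], [T → . d], [T → .] }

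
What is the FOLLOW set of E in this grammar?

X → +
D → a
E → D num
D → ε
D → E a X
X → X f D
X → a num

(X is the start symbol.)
{ 'a' }

To compute FOLLOW(E), find every occurrence of E on a right-hand side N → α E β: add FIRST(β) \ {ε}, and if β is empty or nullable also add FOLLOW(N). Iterate to a fixed point.

In D → E a X: E is followed by a X, add FIRST(a X) \ {ε} = { 'a' }

Taking the union: FOLLOW(E) = { 'a' }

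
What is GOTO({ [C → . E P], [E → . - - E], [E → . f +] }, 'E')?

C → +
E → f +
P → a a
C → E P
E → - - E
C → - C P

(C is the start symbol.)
GOTO(I, 'E') = CLOSURE({ [A → αX.β] : [A → α.Xβ] ∈ I, X = 'E' })

Items with dot before 'E', with the dot advanced:
  [C → . E P] → [C → E . P]
Closure of the advanced items:
  [C → E . P] has the dot before P: add [P → . a a]

GOTO = { [C → E . P], [P → . a a] }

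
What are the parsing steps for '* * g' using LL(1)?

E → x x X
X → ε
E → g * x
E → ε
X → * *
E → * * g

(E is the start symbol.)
LL(1) parsing maintains a stack (initially the start symbol over $) and the input. At each step: if the stack top is a terminal, match it against the current input token; if it is a non-terminal N, replace it with the RHS of M[N, lookahead] (the unique production whose predict set contains the lookahead).

Stack is shown with the top on the left.

Stack    Input    Action
------------------------
E $      * * g $  output E → * * g
* * g $  * * g $  match '*'
* g $    * g $    match '*'
g $      g $      match 'g'
$        $        accept

The string is accepted.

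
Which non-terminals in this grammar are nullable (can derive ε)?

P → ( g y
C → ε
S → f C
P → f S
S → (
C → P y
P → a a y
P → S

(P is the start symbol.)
{ 'C' }

ε-productions: C → ε
So C is immediately nullable.
No further non-terminal can be added: every production for the remaining non-terminals contains a terminal or a non-nullable non-terminal.
Nullable = { 'C' }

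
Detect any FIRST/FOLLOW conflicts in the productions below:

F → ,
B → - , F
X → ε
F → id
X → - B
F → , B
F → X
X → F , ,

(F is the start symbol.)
A FIRST/FOLLOW conflict occurs when a non-terminal N has a nullable alternative N → β (β ⇒* ε) and another alternative N → α with FIRST(α) ∩ FOLLOW(N) ≠ ∅: on such a lookahead the parser cannot decide between expanding α and letting N vanish via β.

Nullable non-terminals: F, X.
FIRST sets used below: FIRST(X) = { ',', '-', 'id', ε }, FIRST(F) = { ',', '-', 'id', ε }

F: nullable alternative(s) F → X; FOLLOW(F) = { $, ',' }
  F → ,: FIRST \ {ε} = { ',' } — overlaps FOLLOW(F) on { ',' }: CONFLICT
  F → id: FIRST \ {ε} = { 'id' } — disjoint from FOLLOW(F)
  F → , B: FIRST \ {ε} = { ',' } — overlaps FOLLOW(F) on { ',' }: CONFLICT
  F → X: FIRST \ {ε} = { ',', '-', 'id' } — this is the only nullable alternative, skip

X: nullable alternative(s) X → ε; FOLLOW(X) = { $, ',' }
  X → ε: FIRST \ {ε} = { } — this is the only nullable alternative, skip
  X → - B: FIRST \ {ε} = { '-' } — disjoint from FOLLOW(X)
  X → F , ,: FIRST \ {ε} = { ',', '-', 'id' } — overlaps FOLLOW(X) on { ',' }: CONFLICT

B has no nullable alternative, so no FIRST/FOLLOW check is needed there.

So the grammar has 3 FIRST/FOLLOW conflicts (marked CONFLICT above).

Answer: Yes. F → ',' with FOLLOW(F) on { ',' }; F → ',' B with FOLLOW(F) on { ',' }; X → F ',' ',' with FOLLOW(X) on { ',' }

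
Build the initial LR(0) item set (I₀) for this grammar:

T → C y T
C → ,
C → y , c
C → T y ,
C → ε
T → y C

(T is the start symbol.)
First, augment the grammar with T' → T
I₀ = CLOSURE({ [T' → . T] }):
  [T' → . T] has the dot before T: add [T → . C y T], [T → . y C]
  [T → . C y T] has the dot before C: add [C → . ,], [C → . y , c], [C → . T y ,], [C → .]
No further items can be added.

I₀ = { [C → . ,], [C → . T y ,], [C → . y , c], [C → .], [T → . C y T], [T → . y C], [T' → . T] }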